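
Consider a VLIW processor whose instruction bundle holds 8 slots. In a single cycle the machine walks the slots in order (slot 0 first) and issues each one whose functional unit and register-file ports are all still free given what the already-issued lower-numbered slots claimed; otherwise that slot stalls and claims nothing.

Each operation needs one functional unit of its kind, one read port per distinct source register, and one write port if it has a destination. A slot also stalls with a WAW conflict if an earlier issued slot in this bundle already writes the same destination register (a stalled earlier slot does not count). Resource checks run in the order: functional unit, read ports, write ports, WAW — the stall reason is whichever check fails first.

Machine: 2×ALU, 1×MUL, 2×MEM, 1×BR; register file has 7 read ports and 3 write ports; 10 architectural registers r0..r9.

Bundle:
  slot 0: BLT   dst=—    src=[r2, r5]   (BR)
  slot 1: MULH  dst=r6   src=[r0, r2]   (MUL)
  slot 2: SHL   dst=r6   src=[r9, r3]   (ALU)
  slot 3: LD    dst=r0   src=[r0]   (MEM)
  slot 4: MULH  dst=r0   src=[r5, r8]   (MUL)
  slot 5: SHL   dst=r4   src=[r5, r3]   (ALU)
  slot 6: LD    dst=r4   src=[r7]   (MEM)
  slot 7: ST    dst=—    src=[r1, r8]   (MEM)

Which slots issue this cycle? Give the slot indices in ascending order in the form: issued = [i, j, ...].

  0. BR ⇒ go  {2A/1Mu/2Ld/0B | 5r 3w}
  1. MUL→r6 ⇒ go  {2A/0Mu/2Ld/0B | 3r 2w}
  2. ALU→r6 ⇒ no(WAW)  {2A/0Mu/2Ld/0B | 3r 2w}
  3. MEM→r0 ⇒ go  {2A/0Mu/1Ld/0B | 2r 1w}
  4. MUL→r0 ⇒ no(FU)  {2A/0Mu/1Ld/0B | 2r 1w}
  5. ALU→r4 ⇒ go  {1A/0Mu/1Ld/0B | 0r 0w}
  6. MEM→r4 ⇒ no(RD_PORT)  {1A/0Mu/1Ld/0B | 0r 0w}
  7. MEM ⇒ no(RD_PORT)  {1A/0Mu/1Ld/0B | 0r 0w}

issued = [0, 1, 3, 5]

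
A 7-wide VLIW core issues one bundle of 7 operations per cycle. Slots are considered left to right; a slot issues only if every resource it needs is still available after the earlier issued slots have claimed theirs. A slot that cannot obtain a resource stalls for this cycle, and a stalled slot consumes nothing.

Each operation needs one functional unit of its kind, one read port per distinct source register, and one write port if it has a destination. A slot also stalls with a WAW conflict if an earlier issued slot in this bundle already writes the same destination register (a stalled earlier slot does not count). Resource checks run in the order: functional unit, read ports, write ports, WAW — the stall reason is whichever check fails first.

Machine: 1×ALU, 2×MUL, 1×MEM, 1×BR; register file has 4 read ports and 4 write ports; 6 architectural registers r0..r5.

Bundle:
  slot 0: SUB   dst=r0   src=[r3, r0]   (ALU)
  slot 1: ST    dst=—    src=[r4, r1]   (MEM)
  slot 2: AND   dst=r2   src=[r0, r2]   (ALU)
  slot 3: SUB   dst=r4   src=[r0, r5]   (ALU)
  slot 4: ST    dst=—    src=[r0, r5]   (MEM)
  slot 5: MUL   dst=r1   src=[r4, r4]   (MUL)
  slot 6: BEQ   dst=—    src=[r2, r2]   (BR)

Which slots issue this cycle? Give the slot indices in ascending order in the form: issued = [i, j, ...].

issued = [0, 1]

slot 0 (ALU): ISSUE — free A0,Mu2,Ld1,B1 rp2 wp3
slot 1 (MEM): ISSUE — free A0,Mu2,Ld0,B1 rp0 wp3
slot 2 (ALU): stall FU — free A0,Mu2,Ld0,B1 rp0 wp3
slot 3 (ALU): stall FU — free A0,Mu2,Ld0,B1 rp0 wp3
slot 4 (MEM): stall FU — free A0,Mu2,Ld0,B1 rp0 wp3
slot 5 (MUL): stall RD_PORT — free A0,Mu2,Ld0,B1 rp0 wp3
slot 6 (BR): stall RD_PORT — free A0,Mu2,Ld0,B1 rp0 wp3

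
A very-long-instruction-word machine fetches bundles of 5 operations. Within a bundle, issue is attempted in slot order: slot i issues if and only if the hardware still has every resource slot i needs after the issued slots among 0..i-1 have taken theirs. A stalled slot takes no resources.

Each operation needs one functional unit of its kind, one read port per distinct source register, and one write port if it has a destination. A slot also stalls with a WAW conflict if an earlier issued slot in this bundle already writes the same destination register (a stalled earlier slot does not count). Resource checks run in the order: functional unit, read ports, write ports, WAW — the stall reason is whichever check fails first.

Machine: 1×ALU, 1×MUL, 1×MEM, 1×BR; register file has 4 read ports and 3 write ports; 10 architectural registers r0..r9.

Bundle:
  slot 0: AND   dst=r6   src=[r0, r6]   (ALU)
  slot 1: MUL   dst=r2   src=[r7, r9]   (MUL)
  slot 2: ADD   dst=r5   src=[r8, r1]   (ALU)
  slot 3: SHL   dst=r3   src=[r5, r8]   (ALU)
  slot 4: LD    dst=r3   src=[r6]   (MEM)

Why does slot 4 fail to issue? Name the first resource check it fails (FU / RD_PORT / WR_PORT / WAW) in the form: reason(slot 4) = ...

(0) want 1×ALU +2rd +1wr — yes → AL0|MU1|ME1|BR1|rd2|wr2
(1) want 1×MUL +2rd +1wr — yes → AL0|MU0|ME1|BR1|rd0|wr1
(2) want 1×ALU +2rd +1wr — FU → AL0|MU0|ME1|BR1|rd0|wr1
(3) want 1×ALU +2rd +1wr — FU → AL0|MU0|ME1|BR1|rd0|wr1
(4) want 1×MEM +1rd +1wr — RD_PORT → AL0|MU0|ME1|BR1|rd0|wr1

reason(slot 4) = RD_PORT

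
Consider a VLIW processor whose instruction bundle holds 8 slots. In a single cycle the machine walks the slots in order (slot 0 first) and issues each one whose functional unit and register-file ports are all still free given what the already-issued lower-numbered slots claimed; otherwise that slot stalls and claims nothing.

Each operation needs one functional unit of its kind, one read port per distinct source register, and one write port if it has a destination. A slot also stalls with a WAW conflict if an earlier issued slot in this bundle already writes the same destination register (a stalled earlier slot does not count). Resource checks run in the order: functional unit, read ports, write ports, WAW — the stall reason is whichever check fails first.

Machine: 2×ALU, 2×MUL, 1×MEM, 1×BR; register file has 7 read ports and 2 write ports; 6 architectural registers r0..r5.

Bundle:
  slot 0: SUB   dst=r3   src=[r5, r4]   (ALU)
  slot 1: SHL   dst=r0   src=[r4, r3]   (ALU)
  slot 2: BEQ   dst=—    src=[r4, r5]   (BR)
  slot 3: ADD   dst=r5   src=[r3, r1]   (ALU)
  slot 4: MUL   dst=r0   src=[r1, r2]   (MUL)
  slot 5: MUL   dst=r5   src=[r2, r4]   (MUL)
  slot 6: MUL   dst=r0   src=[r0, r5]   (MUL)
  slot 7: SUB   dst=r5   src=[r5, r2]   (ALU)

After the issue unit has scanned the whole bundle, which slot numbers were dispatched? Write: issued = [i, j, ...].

issued = [0, 1, 2]

(0) want 1×ALU +2rd +1wr — yes → AL1|MU2|ME1|BR1|rd5|wr1
(1) want 1×ALU +2rd +1wr — yes → AL0|MU2|ME1|BR1|rd3|wr0
(2) want 1×BR +2rd +0wr — yes → AL0|MU2|ME1|BR0|rd1|wr0
(3) want 1×ALU +2rd +1wr — FU → AL0|MU2|ME1|BR0|rd1|wr0
(4) want 1×MUL +2rd +1wr — RD_PORT → AL0|MU2|ME1|BR0|rd1|wr0
(5) want 1×MUL +2rd +1wr — RD_PORT → AL0|MU2|ME1|BR0|rd1|wr0
(6) want 1×MUL +2rd +1wr — RD_PORT → AL0|MU2|ME1|BR0|rd1|wr0
(7) want 1×ALU +2rd +1wr — FU → AL0|MU2|ME1|BR0|rd1|wr0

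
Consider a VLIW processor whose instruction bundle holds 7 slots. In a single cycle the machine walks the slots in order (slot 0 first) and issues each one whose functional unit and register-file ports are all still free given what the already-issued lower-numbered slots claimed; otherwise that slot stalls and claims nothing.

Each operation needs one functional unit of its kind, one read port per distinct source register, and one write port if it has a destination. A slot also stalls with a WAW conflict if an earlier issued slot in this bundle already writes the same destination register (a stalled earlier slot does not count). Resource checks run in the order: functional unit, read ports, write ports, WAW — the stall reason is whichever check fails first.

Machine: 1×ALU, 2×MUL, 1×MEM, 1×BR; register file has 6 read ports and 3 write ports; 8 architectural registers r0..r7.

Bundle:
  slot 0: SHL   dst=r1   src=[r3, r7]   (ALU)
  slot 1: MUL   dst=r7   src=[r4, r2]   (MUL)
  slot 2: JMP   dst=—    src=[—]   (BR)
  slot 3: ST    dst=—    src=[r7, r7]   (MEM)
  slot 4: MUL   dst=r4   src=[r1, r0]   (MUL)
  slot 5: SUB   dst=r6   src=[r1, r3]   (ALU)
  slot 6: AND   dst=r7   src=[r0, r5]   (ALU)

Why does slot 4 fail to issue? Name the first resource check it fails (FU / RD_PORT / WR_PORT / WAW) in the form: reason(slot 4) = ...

reason(slot 4) = RD_PORT

  0. ALU→r1 ⇒ go  {0A/2Mu/1Ld/1B | 4r 2w}
  1. MUL→r7 ⇒ go  {0A/1Mu/1Ld/1B | 2r 1w}
  2. BR ⇒ go  {0A/1Mu/1Ld/0B | 2r 1w}
  3. MEM ⇒ go  {0A/1Mu/0Ld/0B | 1r 1w}
  4. MUL→r4 ⇒ no(RD_PORT)  {0A/1Mu/0Ld/0B | 1r 1w}
  5. ALU→r6 ⇒ no(FU)  {0A/1Mu/0Ld/0B | 1r 1w}
  6. ALU→r7 ⇒ no(FU)  {0A/1Mu/0Ld/0B | 1r 1w}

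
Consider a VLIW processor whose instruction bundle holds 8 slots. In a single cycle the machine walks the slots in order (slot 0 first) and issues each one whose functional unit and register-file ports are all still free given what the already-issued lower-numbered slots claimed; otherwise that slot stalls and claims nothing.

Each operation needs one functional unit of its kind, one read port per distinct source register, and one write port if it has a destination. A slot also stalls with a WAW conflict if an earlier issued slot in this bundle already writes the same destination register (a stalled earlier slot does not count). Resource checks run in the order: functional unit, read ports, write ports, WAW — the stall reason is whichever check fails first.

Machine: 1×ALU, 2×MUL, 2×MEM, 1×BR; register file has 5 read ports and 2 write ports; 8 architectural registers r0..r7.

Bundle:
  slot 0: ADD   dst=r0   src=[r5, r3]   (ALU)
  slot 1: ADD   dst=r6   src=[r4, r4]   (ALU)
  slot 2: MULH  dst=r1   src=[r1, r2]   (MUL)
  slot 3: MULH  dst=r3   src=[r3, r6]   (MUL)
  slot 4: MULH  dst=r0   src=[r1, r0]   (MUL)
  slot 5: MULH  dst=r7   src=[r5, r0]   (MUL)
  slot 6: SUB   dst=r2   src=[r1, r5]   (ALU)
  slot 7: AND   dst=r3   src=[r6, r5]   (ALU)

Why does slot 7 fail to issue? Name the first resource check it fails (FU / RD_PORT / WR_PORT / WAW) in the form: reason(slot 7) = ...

(0) want 1×ALU +2rd +1wr — yes → AL0|MU2|ME2|BR1|rd3|wr1
(1) want 1×ALU +1rd +1wr — FU → AL0|MU2|ME2|BR1|rd3|wr1
(2) want 1×MUL +2rd +1wr — yes → AL0|MU1|ME2|BR1|rd1|wr0
(3) want 1×MUL +2rd +1wr — RD_PORT → AL0|MU1|ME2|BR1|rd1|wr0
(4) want 1×MUL +2rd +1wr — RD_PORT → AL0|MU1|ME2|BR1|rd1|wr0
(5) want 1×MUL +2rd +1wr — RD_PORT → AL0|MU1|ME2|BR1|rd1|wr0
(6) want 1×ALU +2rd +1wr — FU → AL0|MU1|ME2|BR1|rd1|wr0
(7) want 1×ALU +2rd +1wr — FU → AL0|MU1|ME2|BR1|rd1|wr0

reason(slot 7) = FU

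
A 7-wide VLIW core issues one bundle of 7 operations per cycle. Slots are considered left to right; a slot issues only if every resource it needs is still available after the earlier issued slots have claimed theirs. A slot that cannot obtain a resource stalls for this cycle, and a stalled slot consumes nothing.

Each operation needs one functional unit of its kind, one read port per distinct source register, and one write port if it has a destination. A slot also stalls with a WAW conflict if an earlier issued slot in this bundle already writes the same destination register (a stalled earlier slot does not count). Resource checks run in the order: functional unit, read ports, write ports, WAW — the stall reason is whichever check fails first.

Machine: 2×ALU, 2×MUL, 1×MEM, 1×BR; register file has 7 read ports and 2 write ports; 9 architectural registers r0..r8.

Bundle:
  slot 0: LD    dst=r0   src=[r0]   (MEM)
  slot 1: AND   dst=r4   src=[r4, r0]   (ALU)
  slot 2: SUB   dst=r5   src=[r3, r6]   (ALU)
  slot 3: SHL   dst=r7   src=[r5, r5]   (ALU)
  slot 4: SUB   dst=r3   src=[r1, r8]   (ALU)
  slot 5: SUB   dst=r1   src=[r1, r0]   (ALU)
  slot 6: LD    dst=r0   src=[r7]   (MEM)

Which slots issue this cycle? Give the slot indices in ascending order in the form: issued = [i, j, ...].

(0) want 1×MEM +1rd +1wr — yes → AL2|MU2|ME0|BR1|rd6|wr1
(1) want 1×ALU +2rd +1wr — yes → AL1|MU2|ME0|BR1|rd4|wr0
(2) want 1×ALU +2rd +1wr — WR_PORT → AL1|MU2|ME0|BR1|rd4|wr0
(3) want 1×ALU +1rd +1wr — WR_PORT → AL1|MU2|ME0|BR1|rd4|wr0
(4) want 1×ALU +2rd +1wr — WR_PORT → AL1|MU2|ME0|BR1|rd4|wr0
(5) want 1×ALU +2rd +1wr — WR_PORT → AL1|MU2|ME0|BR1|rd4|wr0
(6) want 1×MEM +1rd +1wr — FU → AL1|MU2|ME0|BR1|rd4|wr0

issued = [0, 1]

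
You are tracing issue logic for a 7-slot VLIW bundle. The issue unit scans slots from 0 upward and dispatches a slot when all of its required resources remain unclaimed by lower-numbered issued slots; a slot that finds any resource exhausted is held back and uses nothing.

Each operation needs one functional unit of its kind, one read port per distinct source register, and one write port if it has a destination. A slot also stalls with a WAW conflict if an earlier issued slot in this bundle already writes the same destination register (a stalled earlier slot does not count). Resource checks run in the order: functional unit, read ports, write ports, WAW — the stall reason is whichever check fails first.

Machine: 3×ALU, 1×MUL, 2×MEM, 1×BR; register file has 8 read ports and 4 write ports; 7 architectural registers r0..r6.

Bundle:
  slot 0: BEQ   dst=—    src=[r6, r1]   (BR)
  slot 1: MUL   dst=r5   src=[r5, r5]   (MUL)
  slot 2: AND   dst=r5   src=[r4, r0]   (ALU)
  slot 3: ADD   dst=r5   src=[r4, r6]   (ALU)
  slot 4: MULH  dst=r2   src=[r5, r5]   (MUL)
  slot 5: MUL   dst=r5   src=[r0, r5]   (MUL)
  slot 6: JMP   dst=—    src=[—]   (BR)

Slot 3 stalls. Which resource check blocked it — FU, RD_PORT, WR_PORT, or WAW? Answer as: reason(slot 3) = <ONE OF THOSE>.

#0 BR src=r6,r1 dispatched  <A:3 Mu:1 Ld:2 B:0 rd:6 wr:4>
#1 MUL src=r5,r5 dispatched  <A:3 Mu:0 Ld:2 B:0 rd:5 wr:3>
#2 ALU src=r4,r0 held:WAW  <A:3 Mu:0 Ld:2 B:0 rd:5 wr:3>
#3 ALU src=r4,r6 held:WAW  <A:3 Mu:0 Ld:2 B:0 rd:5 wr:3>
#4 MUL src=r5,r5 held:FU  <A:3 Mu:0 Ld:2 B:0 rd:5 wr:3>
#5 MUL src=r0,r5 held:FU  <A:3 Mu:0 Ld:2 B:0 rd:5 wr:3>
#6 BR src=- held:FU  <A:3 Mu:0 Ld:2 B:0 rd:5 wr:3>

reason(slot 3) = WAW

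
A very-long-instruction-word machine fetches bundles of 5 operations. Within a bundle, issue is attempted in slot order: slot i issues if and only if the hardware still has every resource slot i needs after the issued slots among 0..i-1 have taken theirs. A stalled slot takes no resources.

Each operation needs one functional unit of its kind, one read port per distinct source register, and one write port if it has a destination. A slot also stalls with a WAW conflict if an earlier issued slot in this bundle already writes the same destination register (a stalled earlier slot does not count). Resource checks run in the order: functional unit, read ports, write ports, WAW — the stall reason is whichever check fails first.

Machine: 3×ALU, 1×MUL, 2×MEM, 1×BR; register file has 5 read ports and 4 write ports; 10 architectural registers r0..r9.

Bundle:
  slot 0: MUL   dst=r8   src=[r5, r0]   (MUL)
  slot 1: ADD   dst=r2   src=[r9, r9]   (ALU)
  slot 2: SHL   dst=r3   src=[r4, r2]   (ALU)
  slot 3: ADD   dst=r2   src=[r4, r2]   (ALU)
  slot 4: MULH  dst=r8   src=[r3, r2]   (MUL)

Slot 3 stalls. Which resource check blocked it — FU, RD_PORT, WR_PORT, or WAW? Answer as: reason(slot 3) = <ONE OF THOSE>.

#0 MUL src=r5,r0 dispatched  <A:3 Mu:0 Ld:2 B:1 rd:3 wr:3>
#1 ALU src=r9,r9 dispatched  <A:2 Mu:0 Ld:2 B:1 rd:2 wr:2>
#2 ALU src=r4,r2 dispatched  <A:1 Mu:0 Ld:2 B:1 rd:0 wr:1>
#3 ALU src=r4,r2 held:RD_PORT  <A:1 Mu:0 Ld:2 B:1 rd:0 wr:1>
#4 MUL src=r3,r2 held:FU  <A:1 Mu:0 Ld:2 B:1 rd:0 wr:1>

reason(slot 3) = RD_PORT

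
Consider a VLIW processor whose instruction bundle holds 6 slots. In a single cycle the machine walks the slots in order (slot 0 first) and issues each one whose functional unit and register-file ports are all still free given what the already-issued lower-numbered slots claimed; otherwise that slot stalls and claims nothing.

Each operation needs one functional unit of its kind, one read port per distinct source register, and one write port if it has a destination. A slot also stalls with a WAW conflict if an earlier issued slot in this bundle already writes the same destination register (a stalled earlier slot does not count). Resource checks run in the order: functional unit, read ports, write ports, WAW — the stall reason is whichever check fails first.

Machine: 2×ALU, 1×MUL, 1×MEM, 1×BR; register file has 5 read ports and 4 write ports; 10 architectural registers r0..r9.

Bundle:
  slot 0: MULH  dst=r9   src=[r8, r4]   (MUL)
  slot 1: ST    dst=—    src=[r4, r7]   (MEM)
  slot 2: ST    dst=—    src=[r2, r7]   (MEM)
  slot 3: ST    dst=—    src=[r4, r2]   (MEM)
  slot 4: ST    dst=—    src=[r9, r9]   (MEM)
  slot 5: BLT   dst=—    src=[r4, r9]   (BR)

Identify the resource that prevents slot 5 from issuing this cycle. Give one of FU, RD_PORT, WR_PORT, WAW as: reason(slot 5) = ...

reason(slot 5) = RD_PORT

#0 MUL src=r8,r4 dispatched  <A:2 Mu:0 Ld:1 B:1 rd:3 wr:3>
#1 MEM src=r4,r7 dispatched  <A:2 Mu:0 Ld:0 B:1 rd:1 wr:3>
#2 MEM src=r2,r7 held:FU  <A:2 Mu:0 Ld:0 B:1 rd:1 wr:3>
#3 MEM src=r4,r2 held:FU  <A:2 Mu:0 Ld:0 B:1 rd:1 wr:3>
#4 MEM src=r9,r9 held:FU  <A:2 Mu:0 Ld:0 B:1 rd:1 wr:3>
#5 BR src=r4,r9 held:RD_PORT  <A:2 Mu:0 Ld:0 B:1 rd:1 wr:3>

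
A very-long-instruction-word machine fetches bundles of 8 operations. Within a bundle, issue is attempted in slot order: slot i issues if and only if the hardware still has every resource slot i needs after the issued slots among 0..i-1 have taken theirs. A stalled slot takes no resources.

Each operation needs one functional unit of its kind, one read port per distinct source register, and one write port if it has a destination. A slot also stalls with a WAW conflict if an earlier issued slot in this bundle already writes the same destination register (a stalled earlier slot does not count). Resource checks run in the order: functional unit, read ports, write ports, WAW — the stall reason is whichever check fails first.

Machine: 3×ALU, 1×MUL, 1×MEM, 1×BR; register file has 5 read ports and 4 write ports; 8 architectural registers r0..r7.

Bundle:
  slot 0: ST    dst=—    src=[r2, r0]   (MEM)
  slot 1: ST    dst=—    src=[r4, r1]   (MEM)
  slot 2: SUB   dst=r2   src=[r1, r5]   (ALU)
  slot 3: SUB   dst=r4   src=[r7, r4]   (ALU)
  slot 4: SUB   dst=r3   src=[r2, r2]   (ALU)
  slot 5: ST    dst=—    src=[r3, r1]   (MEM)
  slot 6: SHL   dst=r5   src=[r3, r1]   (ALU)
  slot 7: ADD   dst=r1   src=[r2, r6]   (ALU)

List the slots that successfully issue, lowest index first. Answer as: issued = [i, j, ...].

(0) want 1×MEM +2rd +0wr — yes → AL3|MU1|ME0|BR1|rd3|wr4
(1) want 1×MEM +2rd +0wr — FU → AL3|MU1|ME0|BR1|rd3|wr4
(2) want 1×ALU +2rd +1wr — yes → AL2|MU1|ME0|BR1|rd1|wr3
(3) want 1×ALU +2rd +1wr — RD_PORT → AL2|MU1|ME0|BR1|rd1|wr3
(4) want 1×ALU +1rd +1wr — yes → AL1|MU1|ME0|BR1|rd0|wr2
(5) want 1×MEM +2rd +0wr — FU → AL1|MU1|ME0|BR1|rd0|wr2
(6) want 1×ALU +2rd +1wr — RD_PORT → AL1|MU1|ME0|BR1|rd0|wr2
(7) want 1×ALU +2rd +1wr — RD_PORT → AL1|MU1|ME0|BR1|rd0|wr2

issued = [0, 2, 4]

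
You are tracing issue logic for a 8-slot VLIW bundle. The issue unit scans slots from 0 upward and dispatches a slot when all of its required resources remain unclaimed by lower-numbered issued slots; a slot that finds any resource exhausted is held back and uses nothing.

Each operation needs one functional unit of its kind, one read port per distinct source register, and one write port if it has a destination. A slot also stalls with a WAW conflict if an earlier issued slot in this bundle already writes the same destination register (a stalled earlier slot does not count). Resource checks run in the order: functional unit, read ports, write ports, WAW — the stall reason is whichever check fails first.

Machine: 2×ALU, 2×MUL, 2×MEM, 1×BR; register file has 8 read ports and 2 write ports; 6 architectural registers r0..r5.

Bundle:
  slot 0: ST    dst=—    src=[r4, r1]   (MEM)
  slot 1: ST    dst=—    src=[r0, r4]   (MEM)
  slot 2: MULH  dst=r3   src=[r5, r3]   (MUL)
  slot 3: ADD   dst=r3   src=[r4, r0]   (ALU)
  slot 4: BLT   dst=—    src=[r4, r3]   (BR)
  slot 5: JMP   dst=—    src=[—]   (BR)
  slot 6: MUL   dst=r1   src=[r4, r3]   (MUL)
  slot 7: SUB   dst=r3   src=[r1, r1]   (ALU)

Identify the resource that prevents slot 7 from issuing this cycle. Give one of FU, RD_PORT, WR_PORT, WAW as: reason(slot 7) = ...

  0. MEM ⇒ go  {2A/2Mu/1Ld/1B | 6r 2w}
  1. MEM ⇒ go  {2A/2Mu/0Ld/1B | 4r 2w}
  2. MUL→r3 ⇒ go  {2A/1Mu/0Ld/1B | 2r 1w}
  3. ALU→r3 ⇒ no(WAW)  {2A/1Mu/0Ld/1B | 2r 1w}
  4. BR ⇒ go  {2A/1Mu/0Ld/0B | 0r 1w}
  5. BR ⇒ no(FU)  {2A/1Mu/0Ld/0B | 0r 1w}
  6. MUL→r1 ⇒ no(RD_PORT)  {2A/1Mu/0Ld/0B | 0r 1w}
  7. ALU→r3 ⇒ no(RD_PORT)  {2A/1Mu/0Ld/0B | 0r 1w}

reason(slot 7) = RD_PORT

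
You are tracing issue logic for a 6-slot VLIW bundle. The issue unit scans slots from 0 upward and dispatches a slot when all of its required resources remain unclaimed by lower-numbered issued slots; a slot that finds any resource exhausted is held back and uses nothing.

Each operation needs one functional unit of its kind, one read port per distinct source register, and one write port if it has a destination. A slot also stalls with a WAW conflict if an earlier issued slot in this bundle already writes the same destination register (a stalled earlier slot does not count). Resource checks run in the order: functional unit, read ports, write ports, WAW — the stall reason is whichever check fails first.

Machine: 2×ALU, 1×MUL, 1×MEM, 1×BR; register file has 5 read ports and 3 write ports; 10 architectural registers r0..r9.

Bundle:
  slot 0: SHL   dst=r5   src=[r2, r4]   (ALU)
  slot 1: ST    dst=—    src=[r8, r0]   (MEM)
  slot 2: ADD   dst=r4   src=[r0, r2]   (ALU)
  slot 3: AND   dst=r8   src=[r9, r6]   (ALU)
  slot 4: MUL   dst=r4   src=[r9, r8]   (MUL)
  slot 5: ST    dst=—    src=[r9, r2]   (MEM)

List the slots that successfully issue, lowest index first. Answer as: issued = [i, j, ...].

issued = [0, 1]

(0) want 1×ALU +2rd +1wr — yes → AL1|MU1|ME1|BR1|rd3|wr2
(1) want 1×MEM +2rd +0wr — yes → AL1|MU1|ME0|BR1|rd1|wr2
(2) want 1×ALU +2rd +1wr — RD_PORT → AL1|MU1|ME0|BR1|rd1|wr2
(3) want 1×ALU +2rd +1wr — RD_PORT → AL1|MU1|ME0|BR1|rd1|wr2
(4) want 1×MUL +2rd +1wr — RD_PORT → AL1|MU1|ME0|BR1|rd1|wr2
(5) want 1×MEM +2rd +0wr — FU → AL1|MU1|ME0|BR1|rd1|wr2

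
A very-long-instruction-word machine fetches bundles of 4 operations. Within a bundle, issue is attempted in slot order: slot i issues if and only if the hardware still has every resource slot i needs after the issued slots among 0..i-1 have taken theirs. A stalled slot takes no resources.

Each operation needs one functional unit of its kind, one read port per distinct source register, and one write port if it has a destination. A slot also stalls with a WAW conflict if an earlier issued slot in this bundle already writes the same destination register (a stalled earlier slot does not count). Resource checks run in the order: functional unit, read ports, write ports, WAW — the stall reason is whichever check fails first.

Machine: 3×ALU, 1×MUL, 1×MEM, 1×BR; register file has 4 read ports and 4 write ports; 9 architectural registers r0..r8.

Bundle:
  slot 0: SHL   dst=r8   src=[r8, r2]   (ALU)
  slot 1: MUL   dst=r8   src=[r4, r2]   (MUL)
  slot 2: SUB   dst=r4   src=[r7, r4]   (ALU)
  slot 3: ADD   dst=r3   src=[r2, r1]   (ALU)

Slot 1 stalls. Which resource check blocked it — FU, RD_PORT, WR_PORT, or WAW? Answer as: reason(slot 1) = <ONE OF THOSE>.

slot 0 (ALU): ISSUE — free A2,Mu1,Ld1,B1 rp2 wp3
slot 1 (MUL): stall WAW — free A2,Mu1,Ld1,B1 rp2 wp3
slot 2 (ALU): ISSUE — free A1,Mu1,Ld1,B1 rp0 wp2
slot 3 (ALU): stall RD_PORT — free A1,Mu1,Ld1,B1 rp0 wp2

reason(slot 1) = WAW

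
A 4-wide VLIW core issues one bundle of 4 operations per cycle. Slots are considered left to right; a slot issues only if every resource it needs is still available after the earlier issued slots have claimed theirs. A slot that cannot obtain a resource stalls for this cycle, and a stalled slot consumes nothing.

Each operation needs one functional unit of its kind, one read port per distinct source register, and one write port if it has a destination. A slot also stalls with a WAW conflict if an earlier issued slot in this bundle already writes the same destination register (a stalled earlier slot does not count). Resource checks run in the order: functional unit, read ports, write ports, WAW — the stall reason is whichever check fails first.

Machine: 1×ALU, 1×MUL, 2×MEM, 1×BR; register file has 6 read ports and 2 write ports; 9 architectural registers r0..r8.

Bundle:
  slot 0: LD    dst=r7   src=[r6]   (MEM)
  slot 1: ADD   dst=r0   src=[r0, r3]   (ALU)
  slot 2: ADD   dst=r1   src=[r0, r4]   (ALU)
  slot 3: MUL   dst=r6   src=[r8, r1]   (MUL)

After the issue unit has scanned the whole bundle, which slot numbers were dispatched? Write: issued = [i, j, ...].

  0. MEM→r7 ⇒ go  {1A/1Mu/1Ld/1B | 5r 1w}
  1. ALU→r0 ⇒ go  {0A/1Mu/1Ld/1B | 3r 0w}
  2. ALU→r1 ⇒ no(FU)  {0A/1Mu/1Ld/1B | 3r 0w}
  3. MUL→r6 ⇒ no(WR_PORT)  {0A/1Mu/1Ld/1B | 3r 0w}

issued = [0, 1]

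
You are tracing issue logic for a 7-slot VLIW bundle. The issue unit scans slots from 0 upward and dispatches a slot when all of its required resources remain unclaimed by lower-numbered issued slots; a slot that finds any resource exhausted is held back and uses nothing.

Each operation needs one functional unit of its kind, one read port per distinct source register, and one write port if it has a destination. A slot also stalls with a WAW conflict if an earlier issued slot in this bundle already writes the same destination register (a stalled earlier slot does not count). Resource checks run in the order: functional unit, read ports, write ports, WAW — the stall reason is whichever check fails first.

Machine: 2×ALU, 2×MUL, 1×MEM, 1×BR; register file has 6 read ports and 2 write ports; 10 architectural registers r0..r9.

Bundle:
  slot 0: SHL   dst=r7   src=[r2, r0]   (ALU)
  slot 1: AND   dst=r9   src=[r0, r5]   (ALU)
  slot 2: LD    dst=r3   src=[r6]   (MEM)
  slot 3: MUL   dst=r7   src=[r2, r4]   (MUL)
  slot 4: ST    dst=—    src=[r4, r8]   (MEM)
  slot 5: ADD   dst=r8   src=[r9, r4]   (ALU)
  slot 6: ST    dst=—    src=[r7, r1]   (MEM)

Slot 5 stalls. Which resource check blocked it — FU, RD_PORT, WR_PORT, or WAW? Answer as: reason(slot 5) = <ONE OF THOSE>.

reason(slot 5) = FU

  0. ALU→r7 ⇒ go  {1A/2Mu/1Ld/1B | 4r 1w}
  1. ALU→r9 ⇒ go  {0A/2Mu/1Ld/1B | 2r 0w}
  2. MEM→r3 ⇒ no(WR_PORT)  {0A/2Mu/1Ld/1B | 2r 0w}
  3. MUL→r7 ⇒ no(WR_PORT)  {0A/2Mu/1Ld/1B | 2r 0w}
  4. MEM ⇒ go  {0A/2Mu/0Ld/1B | 0r 0w}
  5. ALU→r8 ⇒ no(FU)  {0A/2Mu/0Ld/1B | 0r 0w}
  6. MEM ⇒ no(FU)  {0A/2Mu/0Ld/1B | 0r 0w}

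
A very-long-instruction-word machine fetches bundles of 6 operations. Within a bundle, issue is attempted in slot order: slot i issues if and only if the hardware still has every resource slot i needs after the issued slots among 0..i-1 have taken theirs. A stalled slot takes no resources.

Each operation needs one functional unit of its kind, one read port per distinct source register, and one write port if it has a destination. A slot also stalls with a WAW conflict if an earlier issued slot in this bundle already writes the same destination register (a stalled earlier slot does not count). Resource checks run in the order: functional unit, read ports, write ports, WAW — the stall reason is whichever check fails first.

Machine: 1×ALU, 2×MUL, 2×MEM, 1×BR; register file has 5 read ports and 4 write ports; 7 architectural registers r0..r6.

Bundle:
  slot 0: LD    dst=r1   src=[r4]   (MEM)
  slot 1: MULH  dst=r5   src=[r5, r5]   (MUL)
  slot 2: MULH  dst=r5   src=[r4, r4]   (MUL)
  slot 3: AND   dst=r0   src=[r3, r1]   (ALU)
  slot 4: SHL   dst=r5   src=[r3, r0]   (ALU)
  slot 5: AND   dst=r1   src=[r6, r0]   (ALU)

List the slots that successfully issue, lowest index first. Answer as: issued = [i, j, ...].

issued = [0, 1, 3]

  0. MEM→r1 ⇒ go  {1A/2Mu/1Ld/1B | 4r 3w}
  1. MUL→r5 ⇒ go  {1A/1Mu/1Ld/1B | 3r 2w}
  2. MUL→r5 ⇒ no(WAW)  {1A/1Mu/1Ld/1B | 3r 2w}
  3. ALU→r0 ⇒ go  {0A/1Mu/1Ld/1B | 1r 1w}
  4. ALU→r5 ⇒ no(FU)  {0A/1Mu/1Ld/1B | 1r 1w}
  5. ALU→r1 ⇒ no(FU)  {0A/1Mu/1Ld/1B | 1r 1w}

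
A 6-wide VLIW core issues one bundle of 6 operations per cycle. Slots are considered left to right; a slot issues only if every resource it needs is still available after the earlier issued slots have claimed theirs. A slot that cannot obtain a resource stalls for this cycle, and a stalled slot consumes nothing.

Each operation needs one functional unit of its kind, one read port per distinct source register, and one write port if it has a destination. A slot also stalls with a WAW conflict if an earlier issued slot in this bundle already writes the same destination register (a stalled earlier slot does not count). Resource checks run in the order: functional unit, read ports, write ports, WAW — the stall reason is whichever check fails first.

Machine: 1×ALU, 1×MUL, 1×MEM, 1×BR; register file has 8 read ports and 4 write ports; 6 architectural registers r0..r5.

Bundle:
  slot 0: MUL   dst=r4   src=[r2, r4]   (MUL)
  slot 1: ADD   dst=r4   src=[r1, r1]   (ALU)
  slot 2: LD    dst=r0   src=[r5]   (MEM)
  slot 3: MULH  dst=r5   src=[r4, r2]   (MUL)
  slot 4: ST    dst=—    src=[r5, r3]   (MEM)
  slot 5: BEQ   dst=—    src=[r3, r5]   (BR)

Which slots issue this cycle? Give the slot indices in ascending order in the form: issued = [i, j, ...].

slot 0 (MUL): ISSUE — free A1,Mu0,Ld1,B1 rp6 wp3
slot 1 (ALU): stall WAW — free A1,Mu0,Ld1,B1 rp6 wp3
slot 2 (MEM): ISSUE — free A1,Mu0,Ld0,B1 rp5 wp2
slot 3 (MUL): stall FU — free A1,Mu0,Ld0,B1 rp5 wp2
slot 4 (MEM): stall FU — free A1,Mu0,Ld0,B1 rp5 wp2
slot 5 (BR): ISSUE — free A1,Mu0,Ld0,B0 rp3 wp2

issued = [0, 2, 5]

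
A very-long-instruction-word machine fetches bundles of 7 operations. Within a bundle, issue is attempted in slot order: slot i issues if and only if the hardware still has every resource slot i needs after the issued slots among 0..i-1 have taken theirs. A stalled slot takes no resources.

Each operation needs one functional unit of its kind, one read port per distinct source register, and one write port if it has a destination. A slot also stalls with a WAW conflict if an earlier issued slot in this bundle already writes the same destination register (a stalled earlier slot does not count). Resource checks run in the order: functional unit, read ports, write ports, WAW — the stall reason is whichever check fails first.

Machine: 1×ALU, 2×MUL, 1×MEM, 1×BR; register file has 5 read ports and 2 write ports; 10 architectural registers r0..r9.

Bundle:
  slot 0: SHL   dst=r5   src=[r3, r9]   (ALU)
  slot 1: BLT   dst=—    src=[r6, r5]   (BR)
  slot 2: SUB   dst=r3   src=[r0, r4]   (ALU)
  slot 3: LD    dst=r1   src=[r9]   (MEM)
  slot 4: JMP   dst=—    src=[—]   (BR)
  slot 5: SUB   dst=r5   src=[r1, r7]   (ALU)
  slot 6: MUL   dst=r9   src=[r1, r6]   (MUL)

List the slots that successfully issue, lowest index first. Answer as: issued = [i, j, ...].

#0 ALU src=r3,r9 dispatched  <A:0 Mu:2 Ld:1 B:1 rd:3 wr:1>
#1 BR src=r6,r5 dispatched  <A:0 Mu:2 Ld:1 B:0 rd:1 wr:1>
#2 ALU src=r0,r4 held:FU  <A:0 Mu:2 Ld:1 B:0 rd:1 wr:1>
#3 MEM src=r9 dispatched  <A:0 Mu:2 Ld:0 B:0 rd:0 wr:0>
#4 BR src=- held:FU  <A:0 Mu:2 Ld:0 B:0 rd:0 wr:0>
#5 ALU src=r1,r7 held:FU  <A:0 Mu:2 Ld:0 B:0 rd:0 wr:0>
#6 MUL src=r1,r6 held:RD_PORT  <A:0 Mu:2 Ld:0 B:0 rd:0 wr:0>

issued = [0, 1, 3]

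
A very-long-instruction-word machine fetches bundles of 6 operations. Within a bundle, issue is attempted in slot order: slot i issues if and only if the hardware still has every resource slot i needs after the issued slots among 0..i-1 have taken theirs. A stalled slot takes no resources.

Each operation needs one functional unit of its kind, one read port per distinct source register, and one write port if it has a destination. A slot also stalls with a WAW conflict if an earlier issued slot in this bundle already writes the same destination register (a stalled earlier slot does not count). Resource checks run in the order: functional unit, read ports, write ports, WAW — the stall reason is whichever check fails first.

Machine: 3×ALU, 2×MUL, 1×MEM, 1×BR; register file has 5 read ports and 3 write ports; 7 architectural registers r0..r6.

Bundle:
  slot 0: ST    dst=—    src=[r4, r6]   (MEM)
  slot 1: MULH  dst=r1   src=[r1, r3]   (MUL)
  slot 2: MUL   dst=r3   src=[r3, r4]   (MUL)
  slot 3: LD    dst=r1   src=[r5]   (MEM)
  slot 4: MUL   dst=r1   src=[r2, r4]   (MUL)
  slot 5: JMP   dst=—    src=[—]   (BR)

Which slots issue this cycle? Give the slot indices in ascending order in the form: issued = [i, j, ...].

[0] MEM needs rd=2 wr=0: ok; after: ALU=3 MUL=2 MEM=0 BR=1, R=3, W=3
[1] MUL needs rd=2 wr=1: ok; after: ALU=3 MUL=1 MEM=0 BR=1, R=1, W=2
[2] MUL needs rd=2 wr=1: RD_PORT; after: ALU=3 MUL=1 MEM=0 BR=1, R=1, W=2
[3] MEM needs rd=1 wr=1: FU; after: ALU=3 MUL=1 MEM=0 BR=1, R=1, W=2
[4] MUL needs rd=2 wr=1: RD_PORT; after: ALU=3 MUL=1 MEM=0 BR=1, R=1, W=2
[5] BR needs rd=0 wr=0: ok; after: ALU=3 MUL=1 MEM=0 BR=0, R=1, W=2

issued = [0, 1, 5]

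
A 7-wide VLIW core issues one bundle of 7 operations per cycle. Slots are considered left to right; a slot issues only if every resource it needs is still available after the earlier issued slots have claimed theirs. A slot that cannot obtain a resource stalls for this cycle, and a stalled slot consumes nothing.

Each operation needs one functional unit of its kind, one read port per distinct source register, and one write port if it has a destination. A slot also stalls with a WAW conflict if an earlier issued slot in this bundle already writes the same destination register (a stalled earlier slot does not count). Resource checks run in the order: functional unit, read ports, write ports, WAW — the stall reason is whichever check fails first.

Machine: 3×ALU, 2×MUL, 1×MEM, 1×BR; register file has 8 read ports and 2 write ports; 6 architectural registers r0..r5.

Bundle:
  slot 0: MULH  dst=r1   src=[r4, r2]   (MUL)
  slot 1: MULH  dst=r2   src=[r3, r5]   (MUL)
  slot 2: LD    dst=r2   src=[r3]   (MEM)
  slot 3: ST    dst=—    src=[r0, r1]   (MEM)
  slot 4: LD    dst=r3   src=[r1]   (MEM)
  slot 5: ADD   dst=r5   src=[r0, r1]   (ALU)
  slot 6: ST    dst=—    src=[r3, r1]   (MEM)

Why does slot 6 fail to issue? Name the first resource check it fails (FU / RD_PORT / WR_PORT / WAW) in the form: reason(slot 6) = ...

[0] MUL needs rd=2 wr=1: ok; after: ALU=3 MUL=1 MEM=1 BR=1, R=6, W=1
[1] MUL needs rd=2 wr=1: ok; after: ALU=3 MUL=0 MEM=1 BR=1, R=4, W=0
[2] MEM needs rd=1 wr=1: WR_PORT; after: ALU=3 MUL=0 MEM=1 BR=1, R=4, W=0
[3] MEM needs rd=2 wr=0: ok; after: ALU=3 MUL=0 MEM=0 BR=1, R=2, W=0
[4] MEM needs rd=1 wr=1: FU; after: ALU=3 MUL=0 MEM=0 BR=1, R=2, W=0
[5] ALU needs rd=2 wr=1: WR_PORT; after: ALU=3 MUL=0 MEM=0 BR=1, R=2, W=0
[6] MEM needs rd=2 wr=0: FU; after: ALU=3 MUL=0 MEM=0 BR=1, R=2, W=0

reason(slot 6) = FU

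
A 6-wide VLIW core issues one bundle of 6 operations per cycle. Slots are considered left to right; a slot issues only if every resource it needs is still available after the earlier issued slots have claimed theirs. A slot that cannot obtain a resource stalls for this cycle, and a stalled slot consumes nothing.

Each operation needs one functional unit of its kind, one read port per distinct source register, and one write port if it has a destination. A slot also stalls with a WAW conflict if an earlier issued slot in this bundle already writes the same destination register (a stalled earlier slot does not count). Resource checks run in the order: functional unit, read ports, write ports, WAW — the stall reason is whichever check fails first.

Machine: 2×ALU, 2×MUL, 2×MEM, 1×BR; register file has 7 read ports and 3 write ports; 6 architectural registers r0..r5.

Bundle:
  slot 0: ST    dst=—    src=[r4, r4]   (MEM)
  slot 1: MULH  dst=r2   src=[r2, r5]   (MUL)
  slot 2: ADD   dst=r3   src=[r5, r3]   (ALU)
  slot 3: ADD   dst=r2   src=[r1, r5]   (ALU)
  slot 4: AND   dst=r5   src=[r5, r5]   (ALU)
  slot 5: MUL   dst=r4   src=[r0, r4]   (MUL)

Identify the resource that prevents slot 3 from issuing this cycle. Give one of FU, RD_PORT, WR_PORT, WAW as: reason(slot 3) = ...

slot 0 (MEM): ISSUE — free A2,Mu2,Ld1,B1 rp6 wp3
slot 1 (MUL): ISSUE — free A2,Mu1,Ld1,B1 rp4 wp2
slot 2 (ALU): ISSUE — free A1,Mu1,Ld1,B1 rp2 wp1
slot 3 (ALU): stall WAW — free A1,Mu1,Ld1,B1 rp2 wp1
slot 4 (ALU): ISSUE — free A0,Mu1,Ld1,B1 rp1 wp0
slot 5 (MUL): stall RD_PORT — free A0,Mu1,Ld1,B1 rp1 wp0

reason(slot 3) = WAW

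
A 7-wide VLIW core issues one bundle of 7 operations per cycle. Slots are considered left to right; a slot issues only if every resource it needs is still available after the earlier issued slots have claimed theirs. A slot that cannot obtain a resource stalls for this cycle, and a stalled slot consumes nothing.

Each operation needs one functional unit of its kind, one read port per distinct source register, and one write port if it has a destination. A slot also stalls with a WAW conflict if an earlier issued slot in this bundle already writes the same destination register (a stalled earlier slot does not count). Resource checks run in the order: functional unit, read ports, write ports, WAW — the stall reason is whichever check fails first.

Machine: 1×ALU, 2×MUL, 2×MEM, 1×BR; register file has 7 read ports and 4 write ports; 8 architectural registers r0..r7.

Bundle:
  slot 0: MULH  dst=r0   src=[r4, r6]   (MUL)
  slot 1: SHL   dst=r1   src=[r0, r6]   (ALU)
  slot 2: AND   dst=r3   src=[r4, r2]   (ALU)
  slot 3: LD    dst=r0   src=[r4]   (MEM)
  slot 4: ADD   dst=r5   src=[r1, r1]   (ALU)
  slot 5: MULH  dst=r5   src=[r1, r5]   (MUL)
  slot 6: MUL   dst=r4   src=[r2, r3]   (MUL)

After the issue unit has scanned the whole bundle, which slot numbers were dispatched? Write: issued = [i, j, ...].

issued = [0, 1, 5]

#0 MUL src=r4,r6 dispatched  <A:1 Mu:1 Ld:2 B:1 rd:5 wr:3>
#1 ALU src=r0,r6 dispatched  <A:0 Mu:1 Ld:2 B:1 rd:3 wr:2>
#2 ALU src=r4,r2 held:FU  <A:0 Mu:1 Ld:2 B:1 rd:3 wr:2>
#3 MEM src=r4 held:WAW  <A:0 Mu:1 Ld:2 B:1 rd:3 wr:2>
#4 ALU src=r1,r1 held:FU  <A:0 Mu:1 Ld:2 B:1 rd:3 wr:2>
#5 MUL src=r1,r5 dispatched  <A:0 Mu:0 Ld:2 B:1 rd:1 wr:1>
#6 MUL src=r2,r3 held:FU  <A:0 Mu:0 Ld:2 B:1 rd:1 wr:1>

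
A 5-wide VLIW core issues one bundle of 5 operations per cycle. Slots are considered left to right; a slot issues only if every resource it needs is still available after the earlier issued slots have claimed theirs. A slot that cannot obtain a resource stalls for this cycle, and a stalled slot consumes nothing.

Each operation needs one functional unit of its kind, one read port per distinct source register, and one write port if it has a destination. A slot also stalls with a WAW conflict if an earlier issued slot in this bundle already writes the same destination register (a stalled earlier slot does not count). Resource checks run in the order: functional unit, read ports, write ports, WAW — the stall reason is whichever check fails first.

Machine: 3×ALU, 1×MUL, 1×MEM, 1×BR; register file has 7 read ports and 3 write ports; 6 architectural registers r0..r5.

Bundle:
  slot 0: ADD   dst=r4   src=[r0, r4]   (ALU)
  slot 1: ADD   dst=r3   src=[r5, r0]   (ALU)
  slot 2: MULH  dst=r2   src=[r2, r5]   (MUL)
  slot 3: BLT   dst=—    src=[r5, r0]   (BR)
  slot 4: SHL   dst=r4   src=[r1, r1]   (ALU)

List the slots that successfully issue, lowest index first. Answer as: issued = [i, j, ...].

[0] ALU needs rd=2 wr=1: ok; after: ALU=2 MUL=1 MEM=1 BR=1, R=5, W=2
[1] ALU needs rd=2 wr=1: ok; after: ALU=1 MUL=1 MEM=1 BR=1, R=3, W=1
[2] MUL needs rd=2 wr=1: ok; after: ALU=1 MUL=0 MEM=1 BR=1, R=1, W=0
[3] BR needs rd=2 wr=0: RD_PORT; after: ALU=1 MUL=0 MEM=1 BR=1, R=1, W=0
[4] ALU needs rd=1 wr=1: WR_PORT; after: ALU=1 MUL=0 MEM=1 BR=1, R=1, W=0

issued = [0, 1, 2]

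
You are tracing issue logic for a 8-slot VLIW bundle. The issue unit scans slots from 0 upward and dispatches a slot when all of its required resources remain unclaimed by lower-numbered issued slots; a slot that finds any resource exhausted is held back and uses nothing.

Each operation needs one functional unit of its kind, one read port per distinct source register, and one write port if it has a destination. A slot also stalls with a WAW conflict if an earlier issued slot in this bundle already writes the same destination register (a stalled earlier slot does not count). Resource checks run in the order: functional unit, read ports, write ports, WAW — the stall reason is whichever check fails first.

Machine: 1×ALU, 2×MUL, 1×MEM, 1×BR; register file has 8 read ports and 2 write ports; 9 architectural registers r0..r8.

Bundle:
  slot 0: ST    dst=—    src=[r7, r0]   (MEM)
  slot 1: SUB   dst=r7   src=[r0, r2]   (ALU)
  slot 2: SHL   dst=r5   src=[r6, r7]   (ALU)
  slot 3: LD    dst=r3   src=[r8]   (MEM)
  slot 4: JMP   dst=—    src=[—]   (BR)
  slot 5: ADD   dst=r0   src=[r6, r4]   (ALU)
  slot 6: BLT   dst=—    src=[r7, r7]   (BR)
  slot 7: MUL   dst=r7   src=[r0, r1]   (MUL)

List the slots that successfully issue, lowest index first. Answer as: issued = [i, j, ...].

issued = [0, 1, 4]

  0. MEM ⇒ go  {1A/2Mu/0Ld/1B | 6r 2w}
  1. ALU→r7 ⇒ go  {0A/2Mu/0Ld/1B | 4r 1w}
  2. ALU→r5 ⇒ no(FU)  {0A/2Mu/0Ld/1B | 4r 1w}
  3. MEM→r3 ⇒ no(FU)  {0A/2Mu/0Ld/1B | 4r 1w}
  4. BR ⇒ go  {0A/2Mu/0Ld/0B | 4r 1w}
  5. ALU→r0 ⇒ no(FU)  {0A/2Mu/0Ld/0B | 4r 1w}
  6. BR ⇒ no(FU)  {0A/2Mu/0Ld/0B | 4r 1w}
  7. MUL→r7 ⇒ no(WAW)  {0A/2Mu/0Ld/0B | 4r 1w}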